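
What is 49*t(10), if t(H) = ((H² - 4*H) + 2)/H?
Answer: 1519/5 ≈ 303.80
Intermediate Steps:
t(H) = (2 + H² - 4*H)/H
49*t(10) = 49*(-4 + 10 + 2/10) = 49*(-4 + 10 + 2*(⅒)) = 49*(-4 + 10 + ⅕) = 49*(31/5) = 1519/5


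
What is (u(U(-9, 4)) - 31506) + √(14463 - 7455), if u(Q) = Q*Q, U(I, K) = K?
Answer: -31490 + 4*√438 ≈ -31406.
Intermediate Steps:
u(Q) = Q²
(u(U(-9, 4)) - 31506) + √(14463 - 7455) = (4² - 31506) + √(14463 - 7455) = (16 - 31506) + √7008 = -31490 + 4*√438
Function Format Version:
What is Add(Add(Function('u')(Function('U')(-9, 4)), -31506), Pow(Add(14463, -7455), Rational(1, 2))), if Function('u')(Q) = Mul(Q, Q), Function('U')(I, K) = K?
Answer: Add(-31490, Mul(4, Pow(438, Rational(1, 2)))) ≈ -31406.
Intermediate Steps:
Function('u')(Q) = Pow(Q, 2)
Add(Add(Function('u')(Function('U')(-9, 4)), -31506), Pow(Add(14463, -7455), Rational(1, 2))) = Add(Add(Pow(4, 2), -31506), Pow(Add(14463, -7455), Rational(1, 2))) = Add(Add(16, -31506), Pow(7008, Rational(1, 2))) = Add(-31490, Mul(4, Pow(438, Rational(1, 2))))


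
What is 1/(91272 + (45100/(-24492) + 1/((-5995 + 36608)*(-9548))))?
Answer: 1789709573652/163347076603641121 ≈ 1.0956e-5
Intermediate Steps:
1/(91272 + (45100/(-24492) + 1/((-5995 + 36608)*(-9548)))) = 1/(91272 + (45100*(-1/24492) - 1/9548/30613)) = 1/(91272 + (-11275/6123 + (1/30613)*(-1/9548))) = 1/(91272 + (-11275/6123 - 1/292292924)) = 1/(91272 - 3295602724223/1789709573652) = 1/(163347076603641121/1789709573652) = 1789709573652/163347076603641121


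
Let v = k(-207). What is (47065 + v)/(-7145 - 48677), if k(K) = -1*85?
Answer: -23490/27911 ≈ -0.84160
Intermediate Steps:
k(K) = -85
v = -85
(47065 + v)/(-7145 - 48677) = (47065 - 85)/(-7145 - 48677) = 46980/(-55822) = 46980*(-1/55822) = -23490/27911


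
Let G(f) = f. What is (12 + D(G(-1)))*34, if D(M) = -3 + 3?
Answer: 408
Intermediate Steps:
D(M) = 0
(12 + D(G(-1)))*34 = (12 + 0)*34 = 12*34 = 408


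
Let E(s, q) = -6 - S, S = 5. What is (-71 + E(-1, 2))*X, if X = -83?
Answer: 6806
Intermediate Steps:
E(s, q) = -11 (E(s, q) = -6 - 1*5 = -6 - 5 = -11)
(-71 + E(-1, 2))*X = (-71 - 11)*(-83) = -82*(-83) = 6806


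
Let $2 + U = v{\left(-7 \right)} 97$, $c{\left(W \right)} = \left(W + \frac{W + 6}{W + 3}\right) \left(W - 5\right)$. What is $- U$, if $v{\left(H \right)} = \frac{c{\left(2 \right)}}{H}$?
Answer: $- \frac{5168}{35} \approx -147.66$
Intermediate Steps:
$c{\left(W \right)} = \left(-5 + W\right) \left(W + \frac{6 + W}{3 + W}\right)$ ($c{\left(W \right)} = \left(W + \frac{6 + W}{3 + W}\right) \left(-5 + W\right) = \left(-5 + W\right) \left(W + \frac{6 + W}{3 + W}\right)$)
$v{\left(H \right)} = - \frac{54}{5 H}$ ($v{\left(H \right)} = \frac{\frac{1}{3 + 2} \left(-30 + 2^{3} - 2^{2} - 28\right)}{H} = \frac{\frac{1}{5} \left(-30 + 8 - 4 - 28\right)}{H} = \frac{\frac{1}{5} \left(-54\right)}{H} = - \frac{54}{5 H}$)
$U = \frac{5168}{35}$ ($U = -2 + - \frac{54}{5 \left(-7\right)} 97 = -2 + \left(- \frac{54}{5}\right) \left(- \frac{1}{7}\right) 97 = -2 + \frac{54}{35} \cdot 97 = -2 + \frac{5238}{35} = \frac{5168}{35} \approx 147.66$)
$- U = \left(-1\right) \frac{5168}{35} = - \frac{5168}{35}$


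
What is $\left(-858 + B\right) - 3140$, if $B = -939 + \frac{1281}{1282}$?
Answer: $- \frac{6327953}{1282} \approx -4936.0$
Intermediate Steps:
$B = - \frac{1202517}{1282}$ ($B = -939 + 1281 \cdot \frac{1}{1282} = -939 + \frac{1281}{1282} = - \frac{1202517}{1282} \approx -938.0$)
$\left(-858 + B\right) - 3140 = \left(-858 - \frac{1202517}{1282}\right) - 3140 = - \frac{2302473}{1282} - 3140 = - \frac{6327953}{1282}$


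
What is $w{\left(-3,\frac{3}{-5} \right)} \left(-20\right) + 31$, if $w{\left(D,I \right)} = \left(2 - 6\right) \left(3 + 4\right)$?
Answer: $591$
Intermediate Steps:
$w{\left(D,I \right)} = -28$ ($w{\left(D,I \right)} = \left(-4\right) 7 = -28$)
$w{\left(-3,\frac{3}{-5} \right)} \left(-20\right) + 31 = \left(-28\right) \left(-20\right) + 31 = 560 + 31 = 591$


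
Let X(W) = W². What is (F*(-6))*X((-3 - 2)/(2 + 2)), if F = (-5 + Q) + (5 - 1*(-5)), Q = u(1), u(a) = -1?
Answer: -75/2 ≈ -37.500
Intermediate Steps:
Q = -1
F = 4 (F = (-5 - 1) + (5 - 1*(-5)) = -6 + (5 + 5) = -6 + 10 = 4)
(F*(-6))*X((-3 - 2)/(2 + 2)) = (4*(-6))*((-3 - 2)/(2 + 2))² = -24*(-5/4)² = -24*25/16 = -75/2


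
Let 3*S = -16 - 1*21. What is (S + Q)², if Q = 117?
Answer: 98596/9 ≈ 10955.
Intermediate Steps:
S = -37/3 (S = (-16 - 1*21)/3 = (-16 - 21)/3 = (⅓)*(-37) = -37/3 ≈ -12.333)
(S + Q)² = (-37/3 + 117)² = (314/3)² = 98596/9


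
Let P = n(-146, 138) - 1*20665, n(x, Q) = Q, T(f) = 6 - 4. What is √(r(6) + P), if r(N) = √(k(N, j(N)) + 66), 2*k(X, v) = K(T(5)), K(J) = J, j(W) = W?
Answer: √(-20527 + √67) ≈ 143.24*I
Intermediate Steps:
T(f) = 2
k(X, v) = 1 (k(X, v) = (½)*2 = 1)
r(N) = √67 (r(N) = √(1 + 66) = √67)
P = -20527 (P = 138 - 1*20665 = 138 - 20665 = -20527)
√(r(6) + P) = √(√67 - 20527) = √(-20527 + √67)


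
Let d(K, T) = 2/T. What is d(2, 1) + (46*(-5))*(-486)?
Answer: 111782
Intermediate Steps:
d(2, 1) + (46*(-5))*(-486) = 2/1 + (46*(-5))*(-486) = 2*1 - 230*(-486) = 2 + 111780 = 111782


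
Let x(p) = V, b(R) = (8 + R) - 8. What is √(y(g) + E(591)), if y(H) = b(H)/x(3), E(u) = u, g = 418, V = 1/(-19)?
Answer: I*√7351 ≈ 85.738*I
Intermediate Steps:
b(R) = R
V = -1/19 (V = 1*(-1/19) = -1/19 ≈ -0.052632)
x(p) = -1/19
y(H) = -19*H (y(H) = H/(-1/19) = H*(-19) = -19*H)
√(y(g) + E(591)) = √(-19*418 + 591) = √(-7942 + 591) = √(-7351) = I*√7351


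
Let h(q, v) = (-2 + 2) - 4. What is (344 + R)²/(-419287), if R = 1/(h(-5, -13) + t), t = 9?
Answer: -2961841/10482175 ≈ -0.28256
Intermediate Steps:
h(q, v) = -4 (h(q, v) = 0 - 4 = -4)
R = ⅕ (R = 1/(-4 + 9) = 1/5 = ⅕ ≈ 0.20000)
(344 + R)²/(-419287) = (344 + ⅕)²/(-419287) = (1721/5)²*(-1/419287) = (2961841/25)*(-1/419287) = -2961841/10482175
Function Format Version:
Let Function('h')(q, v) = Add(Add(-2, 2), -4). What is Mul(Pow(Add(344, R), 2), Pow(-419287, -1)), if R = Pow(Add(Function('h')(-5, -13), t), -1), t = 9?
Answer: Rational(-2961841, 10482175) ≈ -0.28256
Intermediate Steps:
Function('h')(q, v) = -4 (Function('h')(q, v) = Add(0, -4) = -4)
R = Rational(1, 5) (R = Pow(Add(-4, 9), -1) = Pow(5, -1) = Rational(1, 5) ≈ 0.20000)
Mul(Pow(Add(344, R), 2), Pow(-419287, -1)) = Mul(Pow(Add(344, Rational(1, 5)), 2), Pow(-419287, -1)) = Mul(Pow(Rational(1721, 5), 2), Rational(-1, 419287)) = Mul(Rational(2961841, 25), Rational(-1, 419287)) = Rational(-2961841, 10482175)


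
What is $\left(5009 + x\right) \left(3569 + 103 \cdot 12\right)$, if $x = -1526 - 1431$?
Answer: $9859860$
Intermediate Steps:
$x = -2957$ ($x = -1526 - 1431 = -2957$)
$\left(5009 + x\right) \left(3569 + 103 \cdot 12\right) = \left(5009 - 2957\right) \left(3569 + 103 \cdot 12\right) = 2052 \left(3569 + 1236\right) = 2052 \cdot 4805 = 9859860$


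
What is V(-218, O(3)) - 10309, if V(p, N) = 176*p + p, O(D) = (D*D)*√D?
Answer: -48895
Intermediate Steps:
O(D) = D^(5/2) (O(D) = D²*√D = D^(5/2))
V(p, N) = 177*p
V(-218, O(3)) - 10309 = 177*(-218) - 10309 = -38586 - 10309 = -48895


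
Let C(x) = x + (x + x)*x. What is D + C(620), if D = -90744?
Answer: 678676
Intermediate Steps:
C(x) = x + 2*x**2 (C(x) = x + (2*x)*x = x + 2*x**2)
D + C(620) = -90744 + 620*(1 + 2*620) = -90744 + 620*(1 + 1240) = -90744 + 620*1241 = -90744 + 769420 = 678676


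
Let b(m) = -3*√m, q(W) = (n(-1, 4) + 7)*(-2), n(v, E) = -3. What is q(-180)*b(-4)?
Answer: 48*I ≈ 48.0*I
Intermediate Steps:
q(W) = -8 (q(W) = (-3 + 7)*(-2) = 4*(-2) = -8)
q(-180)*b(-4) = -(-24)*√(-4) = -(-24)*2*I = -(-48)*I = 48*I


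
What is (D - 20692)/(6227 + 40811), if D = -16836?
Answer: -18764/23519 ≈ -0.79782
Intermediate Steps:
(D - 20692)/(6227 + 40811) = (-16836 - 20692)/(6227 + 40811) = -37528/47038 = -37528*1/47038 = -18764/23519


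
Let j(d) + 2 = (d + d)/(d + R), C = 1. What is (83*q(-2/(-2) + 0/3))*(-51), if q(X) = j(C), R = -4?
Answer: 11288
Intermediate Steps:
j(d) = -2 + 2*d/(-4 + d) (j(d) = -2 + (d + d)/(d - 4) = -2 + (2*d)/(-4 + d) = -2 + 2*d/(-4 + d))
q(X) = -8/3 (q(X) = 8/(-4 + 1) = 8/(-3) = 8*(-⅓) = -8/3)
(83*q(-2/(-2) + 0/3))*(-51) = (83*(-8/3))*(-51) = -664/3*(-51) = 11288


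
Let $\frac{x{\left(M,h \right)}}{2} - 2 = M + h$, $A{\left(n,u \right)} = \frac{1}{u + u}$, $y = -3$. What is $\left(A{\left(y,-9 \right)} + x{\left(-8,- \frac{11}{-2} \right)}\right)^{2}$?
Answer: $\frac{361}{324} \approx 1.1142$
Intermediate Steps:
$A{\left(n,u \right)} = \frac{1}{2 u}$
$x{\left(M,h \right)} = 4 + 2 M + 2 h$ ($x{\left(M,h \right)} = 4 + 2 \left(M + h\right) = 4 + \left(2 M + 2 h\right) = 4 + 2 M + 2 h$)
$\left(A{\left(y,-9 \right)} + x{\left(-8,- \frac{11}{-2} \right)}\right)^{2} = \left(\frac{1}{2 \left(-9\right)} + \left(4 + 2 \left(-8\right) + 2 \left(- \frac{11}{-2}\right)\right)\right)^{2} = \left(\frac{1}{2} \left(- \frac{1}{9}\right) + \left(4 - 16 + 2 \left(\left(-11\right) \left(- \frac{1}{2}\right)\right)\right)\right)^{2} = \left(- \frac{1}{18} + \left(4 - 16 + 2 \cdot \frac{11}{2}\right)\right)^{2} = \left(- \frac{1}{18} + \left(4 - 16 + 11\right)\right)^{2} = \left(- \frac{1}{18} - 1\right)^{2} = \left(- \frac{19}{18}\right)^{2} = \frac{361}{324}$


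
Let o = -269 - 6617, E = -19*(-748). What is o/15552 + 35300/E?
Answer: 56390221/27628128 ≈ 2.0410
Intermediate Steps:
E = 14212
o = -6886
o/15552 + 35300/E = -6886/15552 + 35300/14212 = -6886*1/15552 + 35300*(1/14212) = -3443/7776 + 8825/3553 = 56390221/27628128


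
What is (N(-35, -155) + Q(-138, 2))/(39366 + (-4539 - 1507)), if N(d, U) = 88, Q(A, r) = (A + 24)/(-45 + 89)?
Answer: 1879/733040 ≈ 0.0025633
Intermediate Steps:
Q(A, r) = 6/11 + A/44 (Q(A, r) = (24 + A)/44 = (24 + A)*(1/44) = 6/11 + A/44)
(N(-35, -155) + Q(-138, 2))/(39366 + (-4539 - 1507)) = (88 + (6/11 + (1/44)*(-138)))/(39366 + (-4539 - 1507)) = (88 + (6/11 - 69/22))/(39366 - 6046) = (88 - 57/22)/33320 = (1879/22)*(1/33320) = 1879/733040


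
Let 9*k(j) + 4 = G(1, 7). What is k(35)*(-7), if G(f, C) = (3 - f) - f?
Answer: 7/3 ≈ 2.3333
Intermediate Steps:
G(f, C) = 3 - 2*f
k(j) = -1/3 (k(j) = -4/9 + (3 - 2*1)/9 = -4/9 + (3 - 2)/9 = -4/9 + (1/9)*1 = -4/9 + 1/9 = -1/3)
k(35)*(-7) = -1/3*(-7) = 7/3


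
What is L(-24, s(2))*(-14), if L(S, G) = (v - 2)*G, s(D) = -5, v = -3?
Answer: -350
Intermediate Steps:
L(S, G) = -5*G (L(S, G) = (-3 - 2)*G = -5*G)
L(-24, s(2))*(-14) = -5*(-5)*(-14) = 25*(-14) = -350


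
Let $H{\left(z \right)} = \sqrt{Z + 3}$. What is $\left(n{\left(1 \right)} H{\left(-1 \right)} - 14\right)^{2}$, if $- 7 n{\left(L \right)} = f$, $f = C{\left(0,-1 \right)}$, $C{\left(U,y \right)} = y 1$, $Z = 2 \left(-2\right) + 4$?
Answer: $\frac{\left(98 - \sqrt{3}\right)^{2}}{49} \approx 189.13$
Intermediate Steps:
$Z = 0$ ($Z = -4 + 4 = 0$)
$C{\left(U,y \right)} = y$
$f = -1$
$n{\left(L \right)} = \frac{1}{7}$ ($n{\left(L \right)} = \left(- \frac{1}{7}\right) \left(-1\right) = \frac{1}{7}$)
$H{\left(z \right)} = \sqrt{3}$ ($H{\left(z \right)} = \sqrt{0 + 3} = \sqrt{3}$)
$\left(n{\left(1 \right)} H{\left(-1 \right)} - 14\right)^{2} = \left(\frac{\sqrt{3}}{7} - 14\right)^{2} = \left(-14 + \frac{\sqrt{3}}{7}\right)^{2}$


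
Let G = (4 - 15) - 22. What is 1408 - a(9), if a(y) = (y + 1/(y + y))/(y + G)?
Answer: 608419/432 ≈ 1408.4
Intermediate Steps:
G = -33 (G = -11 - 22 = -33)
a(y) = (y + 1/(2*y))/(-33 + y) (a(y) = (y + 1/(y + y))/(y - 33) = (y + 1/(2*y))/(-33 + y))
1408 - a(9) = 1408 - (½ + 9²)/(9*(-33 + 9)) = 1408 - (½ + 81)/(9*(-24)) = 1408 - (-1)*163/(9*24*2) = 1408 - 1*(-163/432) = 1408 + 163/432 = 608419/432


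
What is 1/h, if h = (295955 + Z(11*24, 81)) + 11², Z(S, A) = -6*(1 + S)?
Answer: 1/294486 ≈ 3.3957e-6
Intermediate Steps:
Z(S, A) = -6 - 6*S
h = 294486 (h = (295955 + (-6 - 66*24)) + 11² = (295955 + (-6 - 6*264)) + 121 = (295955 + (-6 - 1584)) + 121 = (295955 - 1590) + 121 = 294365 + 121 = 294486)
1/h = 1/294486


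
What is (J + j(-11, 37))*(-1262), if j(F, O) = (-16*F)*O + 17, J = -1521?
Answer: -6320096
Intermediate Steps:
j(F, O) = 17 - 16*F*O (j(F, O) = -16*F*O + 17 = 17 - 16*F*O)
(J + j(-11, 37))*(-1262) = (-1521 + (17 - 16*(-11)*37))*(-1262) = (-1521 + (17 + 6512))*(-1262) = (-1521 + 6529)*(-1262) = 5008*(-1262) = -6320096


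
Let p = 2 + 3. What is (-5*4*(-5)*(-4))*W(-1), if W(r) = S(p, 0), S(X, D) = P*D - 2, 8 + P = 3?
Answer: 800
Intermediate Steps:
P = -5 (P = -8 + 3 = -5)
p = 5
S(X, D) = -2 - 5*D (S(X, D) = -5*D - 2 = -2 - 5*D)
W(r) = -2 (W(r) = -2 - 5*0 = -2 + 0 = -2)
(-5*4*(-5)*(-4))*W(-1) = -5*4*(-5)*(-4)*(-2) = -(-100)*(-4)*(-2) = -5*80*(-2) = -400*(-2) = 800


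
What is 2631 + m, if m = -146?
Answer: 2485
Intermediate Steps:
2631 + m = 2631 - 146 = 2485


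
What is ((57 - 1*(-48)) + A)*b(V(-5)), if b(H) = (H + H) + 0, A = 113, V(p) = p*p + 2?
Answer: 11772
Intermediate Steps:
V(p) = 2 + p**2 (V(p) = p**2 + 2 = 2 + p**2)
b(H) = 2*H (b(H) = 2*H + 0 = 2*H)
((57 - 1*(-48)) + A)*b(V(-5)) = ((57 - 1*(-48)) + 113)*(2*(2 + (-5)**2)) = ((57 + 48) + 113)*(2*(2 + 25)) = (105 + 113)*(2*27) = 218*54 = 11772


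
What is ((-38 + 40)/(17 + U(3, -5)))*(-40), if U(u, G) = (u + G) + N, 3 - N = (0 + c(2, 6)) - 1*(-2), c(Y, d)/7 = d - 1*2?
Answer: 20/3 ≈ 6.6667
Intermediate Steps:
c(Y, d) = -14 + 7*d (c(Y, d) = 7*(d - 1*2) = 7*(d - 2) = 7*(-2 + d) = -14 + 7*d)
N = -27 (N = 3 - ((0 + (-14 + 7*6)) - 1*(-2)) = 3 - ((0 + (-14 + 42)) + 2) = 3 - ((0 + 28) + 2) = 3 - (28 + 2) = 3 - 1*30 = 3 - 30 = -27)
U(u, G) = -27 + G + u (U(u, G) = (u + G) - 27 = (G + u) - 27 = -27 + G + u)
((-38 + 40)/(17 + U(3, -5)))*(-40) = ((-38 + 40)/(17 + (-27 - 5 + 3)))*(-40) = (2/(17 - 29))*(-40) = (2/(-12))*(-40) = (2*(-1/12))*(-40) = -⅙*(-40) = 20/3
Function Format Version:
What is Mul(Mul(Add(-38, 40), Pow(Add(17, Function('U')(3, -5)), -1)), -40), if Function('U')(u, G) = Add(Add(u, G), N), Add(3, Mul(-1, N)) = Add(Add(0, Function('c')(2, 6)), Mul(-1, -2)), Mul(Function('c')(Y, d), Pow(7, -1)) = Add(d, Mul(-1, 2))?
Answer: Rational(20, 3) ≈ 6.6667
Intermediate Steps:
Function('c')(Y, d) = Add(-14, Mul(7, d)) (Function('c')(Y, d) = Mul(7, Add(d, Mul(-1, 2))) = Mul(7, Add(d, -2)) = Mul(7, Add(-2, d)) = Add(-14, Mul(7, d)))
N = -27 (N = Add(3, Mul(-1, Add(Add(0, Add(-14, Mul(7, 6))), Mul(-1, -2)))) = Add(3, Mul(-1, Add(Add(0, Add(-14, 42)), 2))) = Add(3, Mul(-1, Add(Add(0, 28), 2))) = Add(3, Mul(-1, Add(28, 2))) = Add(3, Mul(-1, 30)) = Add(3, -30) = -27)
Function('U')(u, G) = Add(-27, G, u) (Function('U')(u, G) = Add(Add(u, G), -27) = Add(Add(G, u), -27) = Add(-27, G, u))
Mul(Mul(Add(-38, 40), Pow(Add(17, Function('U')(3, -5)), -1)), -40) = Mul(Mul(Add(-38, 40), Pow(Add(17, Add(-27, -5, 3)), -1)), -40) = Mul(Mul(2, Pow(Add(17, -29), -1)), -40) = Mul(Mul(2, Pow(-12, -1)), -40) = Mul(Mul(2, Rational(-1, 12)), -40) = Mul(Rational(-1, 6), -40) = Rational(20, 3)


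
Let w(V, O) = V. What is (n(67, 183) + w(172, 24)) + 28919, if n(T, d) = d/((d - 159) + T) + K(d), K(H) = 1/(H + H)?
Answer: 968971915/33306 ≈ 29093.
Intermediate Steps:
K(H) = 1/(2*H)
n(T, d) = 1/(2*d) + d/(-159 + T + d) (n(T, d) = d/((d - 159) + T) + 1/(2*d) = d/((-159 + d) + T) + 1/(2*d) = d/(-159 + T + d) + 1/(2*d) = 1/(2*d) + d/(-159 + T + d))
(n(67, 183) + w(172, 24)) + 28919 = ((1/2)*(-159 + 67 + 183*(1 + 2*183))/(183*(-159 + 67 + 183)) + 172) + 28919 = ((1/2)*(1/183)*(-159 + 67 + 183*(1 + 366))/91 + 172) + 28919 = ((1/2)*(1/183)*(1/91)*(-159 + 67 + 183*367) + 172) + 28919 = ((1/2)*(1/183)*(1/91)*(-159 + 67 + 67161) + 172) + 28919 = ((1/2)*(1/183)*(1/91)*67069 + 172) + 28919 = (67069/33306 + 172) + 28919 = 5795701/33306 + 28919 = 968971915/33306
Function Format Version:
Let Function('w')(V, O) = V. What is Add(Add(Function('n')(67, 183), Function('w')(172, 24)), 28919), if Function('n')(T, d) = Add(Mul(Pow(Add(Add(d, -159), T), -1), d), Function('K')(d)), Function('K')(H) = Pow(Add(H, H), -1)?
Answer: Rational(968971915, 33306) ≈ 29093.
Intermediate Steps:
Function('K')(H) = Mul(Rational(1, 2), Pow(H, -1)) (Function('K')(H) = Pow(Mul(2, H), -1) = Mul(Rational(1, 2), Pow(H, -1)))
Function('n')(T, d) = Add(Mul(Rational(1, 2), Pow(d, -1)), Mul(d, Pow(Add(-159, T, d), -1))) (Function('n')(T, d) = Add(Mul(Pow(Add(Add(d, -159), T), -1), d), Mul(Rational(1, 2), Pow(d, -1))) = Add(Mul(Pow(Add(Add(-159, d), T), -1), d), Mul(Rational(1, 2), Pow(d, -1))) = Add(Mul(Pow(Add(-159, T, d), -1), d), Mul(Rational(1, 2), Pow(d, -1))) = Add(Mul(d, Pow(Add(-159, T, d), -1)), Mul(Rational(1, 2), Pow(d, -1))) = Add(Mul(Rational(1, 2), Pow(d, -1)), Mul(d, Pow(Add(-159, T, d), -1))))
Add(Add(Function('n')(67, 183), Function('w')(172, 24)), 28919) = Add(Add(Mul(Rational(1, 2), Pow(183, -1), Pow(Add(-159, 67, 183), -1), Add(-159, 67, Mul(183, Add(1, Mul(2, 183))))), 172), 28919) = Add(Add(Mul(Rational(1, 2), Rational(1, 183), Pow(91, -1), Add(-159, 67, Mul(183, Add(1, 366)))), 172), 28919) = Add(Add(Mul(Rational(1, 2), Rational(1, 183), Rational(1, 91), Add(-159, 67, Mul(183, 367))), 172), 28919) = Add(Add(Mul(Rational(1, 2), Rational(1, 183), Rational(1, 91), Add(-159, 67, 67161)), 172), 28919) = Add(Add(Mul(Rational(1, 2), Rational(1, 183), Rational(1, 91), 67069), 172), 28919) = Add(Add(Rational(67069, 33306), 172), 28919) = Add(Rational(5795701, 33306), 28919) = Rational(968971915, 33306)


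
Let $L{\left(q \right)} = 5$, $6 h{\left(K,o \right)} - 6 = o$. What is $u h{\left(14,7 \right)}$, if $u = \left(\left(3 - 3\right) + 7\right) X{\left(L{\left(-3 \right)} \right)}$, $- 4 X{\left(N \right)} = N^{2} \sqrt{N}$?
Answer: $- \frac{2275 \sqrt{5}}{24} \approx -211.96$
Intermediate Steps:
$h{\left(K,o \right)} = 1 + \frac{o}{6}$
$X{\left(N \right)} = - \frac{N^{\frac{5}{2}}}{4}$ ($X{\left(N \right)} = - \frac{N^{2} \sqrt{N}}{4} = - \frac{N^{\frac{5}{2}}}{4}$)
$u = - \frac{175 \sqrt{5}}{4}$ ($u = \left(\left(3 - 3\right) + 7\right) \left(- \frac{5^{\frac{5}{2}}}{4}\right) = \left(0 + 7\right) \left(- \frac{25 \sqrt{5}}{4}\right) = 7 \left(- \frac{25 \sqrt{5}}{4}\right) = - \frac{175 \sqrt{5}}{4} \approx -97.828$)
$u h{\left(14,7 \right)} = - \frac{175 \sqrt{5}}{4} \left(1 + \frac{1}{6} \cdot 7\right) = - \frac{175 \sqrt{5}}{4} \left(1 + \frac{7}{6}\right) = - \frac{175 \sqrt{5}}{4} \cdot \frac{13}{6} = - \frac{2275 \sqrt{5}}{24}$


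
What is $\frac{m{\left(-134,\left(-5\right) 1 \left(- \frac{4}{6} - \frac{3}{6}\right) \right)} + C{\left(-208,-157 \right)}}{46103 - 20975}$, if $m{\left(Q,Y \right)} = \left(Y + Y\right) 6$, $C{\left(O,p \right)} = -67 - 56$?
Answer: $- \frac{53}{25128} \approx -0.0021092$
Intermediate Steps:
$C{\left(O,p \right)} = -123$ ($C{\left(O,p \right)} = -67 - 56 = -123$)
$m{\left(Q,Y \right)} = 12 Y$ ($m{\left(Q,Y \right)} = 2 Y 6 = 12 Y$)
$\frac{m{\left(-134,\left(-5\right) 1 \left(- \frac{4}{6} - \frac{3}{6}\right) \right)} + C{\left(-208,-157 \right)}}{46103 - 20975} = \frac{12 \left(-5\right) 1 \left(- \frac{4}{6} - \frac{3}{6}\right) - 123}{46103 - 20975} = \frac{12 \left(- 5 \left(\left(-4\right) \frac{1}{6} - \frac{1}{2}\right)\right) - 123}{25128} = \left(12 \left(- 5 \left(- \frac{2}{3} - \frac{1}{2}\right)\right) - 123\right) \frac{1}{25128} = \left(12 \left(\left(-5\right) \left(- \frac{7}{6}\right)\right) - 123\right) \frac{1}{25128} = \left(12 \cdot \frac{35}{6} - 123\right) \frac{1}{25128} = \left(70 - 123\right) \frac{1}{25128} = \left(-53\right) \frac{1}{25128} = - \frac{53}{25128}$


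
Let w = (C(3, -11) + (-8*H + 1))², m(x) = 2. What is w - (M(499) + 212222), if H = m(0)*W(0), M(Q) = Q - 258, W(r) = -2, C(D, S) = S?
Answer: -211979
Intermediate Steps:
M(Q) = -258 + Q
H = -4 (H = 2*(-2) = -4)
w = 484 (w = (-11 + (-8*(-4) + 1))² = (-11 + (32 + 1))² = (-11 + 33)² = 22² = 484)
w - (M(499) + 212222) = 484 - ((-258 + 499) + 212222) = 484 - (241 + 212222) = 484 - 1*212463 = 484 - 212463 = -211979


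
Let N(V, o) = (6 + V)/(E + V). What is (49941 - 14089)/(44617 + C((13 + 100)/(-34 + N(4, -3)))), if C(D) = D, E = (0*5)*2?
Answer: 2258676/2810645 ≈ 0.80361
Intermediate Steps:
E = 0 (E = 0*2 = 0)
N(V, o) = (6 + V)/V (N(V, o) = (6 + V)/(0 + V) = (6 + V)/V)
(49941 - 14089)/(44617 + C((13 + 100)/(-34 + N(4, -3)))) = (49941 - 14089)/(44617 + (13 + 100)/(-34 + (6 + 4)/4)) = 35852/(44617 + 113/(-34 + (1/4)*10)) = 35852/(44617 + 113/(-34 + 5/2)) = 35852/(44617 + 113/(-63/2)) = 35852/(44617 + 113*(-2/63)) = 35852/(44617 - 226/63) = 35852/(2810645/63) = 35852*(63/2810645) = 2258676/2810645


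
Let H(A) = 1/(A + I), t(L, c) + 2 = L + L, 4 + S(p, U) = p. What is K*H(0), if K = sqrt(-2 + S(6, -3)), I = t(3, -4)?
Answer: 0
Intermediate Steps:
S(p, U) = -4 + p
t(L, c) = -2 + 2*L (t(L, c) = -2 + (L + L) = -2 + 2*L)
I = 4 (I = -2 + 2*3 = -2 + 6 = 4)
K = 0 (K = sqrt(-2 + (-4 + 6)) = sqrt(-2 + 2) = sqrt(0) = 0)
H(A) = 1/(4 + A) (H(A) = 1/(A + 4) = 1/(4 + A))
K*H(0) = 0/(4 + 0) = 0/4 = 0*(1/4) = 0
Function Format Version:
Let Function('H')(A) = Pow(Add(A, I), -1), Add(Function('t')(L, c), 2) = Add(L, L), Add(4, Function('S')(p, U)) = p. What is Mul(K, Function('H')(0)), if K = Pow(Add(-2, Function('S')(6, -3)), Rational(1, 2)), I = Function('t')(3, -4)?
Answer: 0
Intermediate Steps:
Function('S')(p, U) = Add(-4, p)
Function('t')(L, c) = Add(-2, Mul(2, L)) (Function('t')(L, c) = Add(-2, Add(L, L)) = Add(-2, Mul(2, L)))
I = 4 (I = Add(-2, Mul(2, 3)) = Add(-2, 6) = 4)
K = 0 (K = Pow(Add(-2, Add(-4, 6)), Rational(1, 2)) = Pow(Add(-2, 2), Rational(1, 2)) = Pow(0, Rational(1, 2)) = 0)
Function('H')(A) = Pow(Add(4, A), -1) (Function('H')(A) = Pow(Add(A, 4), -1) = Pow(Add(4, A), -1))
Mul(K, Function('H')(0)) = Mul(0, Pow(Add(4, 0), -1)) = Mul(0, Pow(4, -1)) = Mul(0, Rational(1, 4)) = 0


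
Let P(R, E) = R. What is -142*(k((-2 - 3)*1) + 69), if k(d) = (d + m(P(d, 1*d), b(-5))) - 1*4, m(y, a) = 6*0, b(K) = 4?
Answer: -8520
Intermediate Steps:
m(y, a) = 0
k(d) = -4 + d (k(d) = (d + 0) - 1*4 = d - 4 = -4 + d)
-142*(k((-2 - 3)*1) + 69) = -142*((-4 + (-2 - 3)*1) + 69) = -142*((-4 - 5*1) + 69) = -142*((-4 - 5) + 69) = -142*(-9 + 69) = -142*60 = -8520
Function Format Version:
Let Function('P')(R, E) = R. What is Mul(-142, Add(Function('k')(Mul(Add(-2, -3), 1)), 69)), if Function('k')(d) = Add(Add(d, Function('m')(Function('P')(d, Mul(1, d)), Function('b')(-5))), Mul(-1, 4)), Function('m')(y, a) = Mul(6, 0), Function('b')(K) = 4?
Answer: -8520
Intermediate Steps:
Function('m')(y, a) = 0
Function('k')(d) = Add(-4, d) (Function('k')(d) = Add(Add(d, 0), Mul(-1, 4)) = Add(d, -4) = Add(-4, d))
Mul(-142, Add(Function('k')(Mul(Add(-2, -3), 1)), 69)) = Mul(-142, Add(Add(-4, Mul(Add(-2, -3), 1)), 69)) = Mul(-142, Add(Add(-4, Mul(-5, 1)), 69)) = Mul(-142, Add(Add(-4, -5), 69)) = Mul(-142, Add(-9, 69)) = Mul(-142, 60) = -8520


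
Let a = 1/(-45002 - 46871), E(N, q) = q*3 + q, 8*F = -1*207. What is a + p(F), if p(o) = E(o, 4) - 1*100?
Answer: -7717333/91873 ≈ -84.000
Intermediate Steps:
F = -207/8 (F = (-1*207)/8 = (1/8)*(-207) = -207/8 ≈ -25.875)
E(N, q) = 4*q (E(N, q) = 3*q + q = 4*q)
p(o) = -84 (p(o) = 4*4 - 1*100 = 16 - 100 = -84)
a = -1/91873 (a = 1/(-91873) = -1/91873 ≈ -1.0885e-5)
a + p(F) = -1/91873 - 84 = -7717333/91873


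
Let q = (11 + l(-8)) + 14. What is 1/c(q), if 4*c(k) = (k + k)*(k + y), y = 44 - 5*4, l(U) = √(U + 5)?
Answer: -I/(-611*I + 37*√3) ≈ 0.0016189 - 0.0001698*I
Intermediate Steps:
l(U) = √(5 + U)
y = 24 (y = 44 - 1*20 = 44 - 20 = 24)
q = 25 + I*√3 (q = (11 + √(5 - 8)) + 14 = (11 + √(-3)) + 14 = (11 + I*√3) + 14 = 25 + I*√3 ≈ 25.0 + 1.732*I)
c(k) = k*(24 + k)/2 (c(k) = ((k + k)*(k + 24))/4 = ((2*k)*(24 + k))/4 = (2*k*(24 + k))/4 = k*(24 + k)/2)
1/c(q) = 1/((25 + I*√3)*(24 + (25 + I*√3))/2) = 1/((25 + I*√3)*(49 + I*√3)/2) = 2/((25 + I*√3)*(49 + I*√3))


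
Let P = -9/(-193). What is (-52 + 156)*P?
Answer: 936/193 ≈ 4.8497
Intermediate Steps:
P = 9/193 (P = -9*(-1/193) = 9/193 ≈ 0.046632)
(-52 + 156)*P = (-52 + 156)*(9/193) = 104*(9/193) = 936/193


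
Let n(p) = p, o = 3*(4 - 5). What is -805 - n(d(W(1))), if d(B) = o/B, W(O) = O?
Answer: -802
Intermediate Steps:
o = -3 (o = 3*(-1) = -3)
d(B) = -3/B
-805 - n(d(W(1))) = -805 - (-3)/1 = -805 - (-3) = -805 - 1*(-3) = -805 + 3 = -802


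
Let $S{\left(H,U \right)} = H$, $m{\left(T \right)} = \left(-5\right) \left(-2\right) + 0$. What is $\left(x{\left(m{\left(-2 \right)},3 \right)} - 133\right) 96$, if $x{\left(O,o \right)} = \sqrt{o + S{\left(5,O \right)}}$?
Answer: $-12768 + 192 \sqrt{2} \approx -12496.0$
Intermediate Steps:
$m{\left(T \right)} = 10$ ($m{\left(T \right)} = 10 + 0 = 10$)
$x{\left(O,o \right)} = \sqrt{5 + o}$ ($x{\left(O,o \right)} = \sqrt{o + 5} = \sqrt{5 + o}$)
$\left(x{\left(m{\left(-2 \right)},3 \right)} - 133\right) 96 = \left(\sqrt{5 + 3} - 133\right) 96 = \left(\sqrt{8} - 133\right) 96 = \left(2 \sqrt{2} - 133\right) 96 = \left(-133 + 2 \sqrt{2}\right) 96 = -12768 + 192 \sqrt{2}$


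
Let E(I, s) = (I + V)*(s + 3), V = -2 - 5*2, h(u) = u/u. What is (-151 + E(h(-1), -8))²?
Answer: 9216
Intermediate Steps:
h(u) = 1
V = -12 (V = -2 - 10 = -12)
E(I, s) = (-12 + I)*(3 + s) (E(I, s) = (I - 12)*(s + 3) = (-12 + I)*(3 + s))
(-151 + E(h(-1), -8))² = (-151 + (-36 - 12*(-8) + 3*1 + 1*(-8)))² = (-151 + (-36 + 96 + 3 - 8))² = (-151 + 55)² = (-96)² = 9216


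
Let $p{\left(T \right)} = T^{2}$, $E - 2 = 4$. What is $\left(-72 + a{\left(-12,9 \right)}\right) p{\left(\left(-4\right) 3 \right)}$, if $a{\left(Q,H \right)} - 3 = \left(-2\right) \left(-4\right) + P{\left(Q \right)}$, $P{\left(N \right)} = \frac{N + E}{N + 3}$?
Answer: $-8688$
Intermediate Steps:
$E = 6$ ($E = 2 + 4 = 6$)
$P{\left(N \right)} = \frac{6 + N}{3 + N}$ ($P{\left(N \right)} = \frac{N + 6}{N + 3} = \frac{6 + N}{3 + N}$)
$a{\left(Q,H \right)} = 11 + \frac{6 + Q}{3 + Q}$ ($a{\left(Q,H \right)} = 3 + \left(\left(-2\right) \left(-4\right) + \frac{6 + Q}{3 + Q}\right) = 3 + \left(8 + \frac{6 + Q}{3 + Q}\right) = 11 + \frac{6 + Q}{3 + Q}$)
$\left(-72 + a{\left(-12,9 \right)}\right) p{\left(\left(-4\right) 3 \right)} = \left(-72 + \frac{3 \left(13 + 4 \left(-12\right)\right)}{3 - 12}\right) \left(\left(-4\right) 3\right)^{2} = \left(-72 + \frac{3 \left(13 - 48\right)}{-9}\right) \left(-12\right)^{2} = \left(-72 + 3 \left(- \frac{1}{9}\right) \left(-35\right)\right) 144 = \left(-72 + \frac{35}{3}\right) 144 = \left(- \frac{181}{3}\right) 144 = -8688$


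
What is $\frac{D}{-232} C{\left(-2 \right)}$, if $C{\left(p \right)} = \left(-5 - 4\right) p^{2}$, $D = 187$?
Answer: $\frac{1683}{58} \approx 29.017$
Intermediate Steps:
$C{\left(p \right)} = - 9 p^{2}$
$\frac{D}{-232} C{\left(-2 \right)} = \frac{187}{-232} \left(- 9 \left(-2\right)^{2}\right) = 187 \left(- \frac{1}{232}\right) \left(\left(-9\right) 4\right) = \left(- \frac{187}{232}\right) \left(-36\right) = \frac{1683}{58}$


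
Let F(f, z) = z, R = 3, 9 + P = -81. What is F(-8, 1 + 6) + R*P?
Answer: -263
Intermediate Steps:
P = -90 (P = -9 - 81 = -90)
F(-8, 1 + 6) + R*P = (1 + 6) + 3*(-90) = 7 - 270 = -263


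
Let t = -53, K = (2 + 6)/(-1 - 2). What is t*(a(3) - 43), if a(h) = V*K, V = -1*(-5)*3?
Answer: 4399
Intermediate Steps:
V = 15 (V = 5*3 = 15)
K = -8/3 (K = 8/(-3) = 8*(-⅓) = -8/3 ≈ -2.6667)
a(h) = -40 (a(h) = 15*(-8/3) = -40)
t*(a(3) - 43) = -53*(-40 - 43) = -53*(-83) = 4399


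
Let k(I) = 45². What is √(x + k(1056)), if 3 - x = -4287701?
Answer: √4289729 ≈ 2071.2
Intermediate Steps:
k(I) = 2025
x = 4287704 (x = 3 - 1*(-4287701) = 3 + 4287701 = 4287704)
√(x + k(1056)) = √(4287704 + 2025) = √4289729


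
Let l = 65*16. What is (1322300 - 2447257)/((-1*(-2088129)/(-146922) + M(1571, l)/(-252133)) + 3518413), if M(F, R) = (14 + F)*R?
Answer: -13890925772403694/43444972188721527 ≈ -0.31974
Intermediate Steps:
l = 1040
M(F, R) = R*(14 + F)
(1322300 - 2447257)/((-1*(-2088129)/(-146922) + M(1571, l)/(-252133)) + 3518413) = (1322300 - 2447257)/((-1*(-2088129)/(-146922) + (1040*(14 + 1571))/(-252133)) + 3518413) = -1124957/((2088129*(-1/146922) + (1040*1585)*(-1/252133)) + 3518413) = -1124957/((-696043/48974 + 1648400*(-1/252133)) + 3518413) = -1124957/((-696043/48974 - 1648400/252133) + 3518413) = -1124957/(-256224151319/12347961542 + 3518413) = -1124957/43444972188721527/12347961542 = -1124957*12347961542/43444972188721527 = -13890925772403694/43444972188721527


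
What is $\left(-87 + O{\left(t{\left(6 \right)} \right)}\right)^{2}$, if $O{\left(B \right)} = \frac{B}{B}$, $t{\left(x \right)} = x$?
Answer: $7396$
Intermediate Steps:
$O{\left(B \right)} = 1$
$\left(-87 + O{\left(t{\left(6 \right)} \right)}\right)^{2} = \left(-87 + 1\right)^{2} = \left(-86\right)^{2} = 7396$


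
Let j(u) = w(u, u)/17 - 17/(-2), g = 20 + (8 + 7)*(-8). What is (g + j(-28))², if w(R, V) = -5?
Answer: 9740641/1156 ≈ 8426.2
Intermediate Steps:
g = -100 (g = 20 + 15*(-8) = 20 - 120 = -100)
j(u) = 279/34 (j(u) = -5/17 - 17/(-2) = -5*1/17 - 17*(-½) = -5/17 + 17/2 = 279/34)
(g + j(-28))² = (-100 + 279/34)² = (-3121/34)² = 9740641/1156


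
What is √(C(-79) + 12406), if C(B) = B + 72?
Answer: √12399 ≈ 111.35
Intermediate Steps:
C(B) = 72 + B
√(C(-79) + 12406) = √((72 - 79) + 12406) = √(-7 + 12406) = √12399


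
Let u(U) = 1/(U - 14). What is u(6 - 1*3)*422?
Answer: -422/11 ≈ -38.364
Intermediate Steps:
u(U) = 1/(-14 + U)
u(6 - 1*3)*422 = 422/(-14 + (6 - 1*3)) = 422/(-14 + (6 - 3)) = 422/(-14 + 3) = 422/(-11) = -1/11*422 = -422/11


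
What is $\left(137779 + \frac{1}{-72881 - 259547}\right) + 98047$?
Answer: $\frac{78395165527}{332428} \approx 2.3583 \cdot 10^{5}$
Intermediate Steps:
$\left(137779 + \frac{1}{-72881 - 259547}\right) + 98047 = \left(137779 + \frac{1}{-332428}\right) + 98047 = \left(137779 - \frac{1}{332428}\right) + 98047 = \frac{45801597411}{332428} + 98047 = \frac{78395165527}{332428}$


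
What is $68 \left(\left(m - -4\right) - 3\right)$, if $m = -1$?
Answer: $0$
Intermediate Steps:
$68 \left(\left(m - -4\right) - 3\right) = 68 \left(\left(-1 - -4\right) - 3\right) = 68 \left(\left(-1 + 4\right) - 3\right) = 68 \left(3 - 3\right) = 68 \cdot 0 = 0$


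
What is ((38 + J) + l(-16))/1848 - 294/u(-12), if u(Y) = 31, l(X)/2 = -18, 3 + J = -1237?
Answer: -290845/28644 ≈ -10.154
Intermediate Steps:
J = -1240 (J = -3 - 1237 = -1240)
l(X) = -36 (l(X) = 2*(-18) = -36)
((38 + J) + l(-16))/1848 - 294/u(-12) = ((38 - 1240) - 36)/1848 - 294/31 = (-1202 - 36)*(1/1848) - 294*1/31 = -1238*1/1848 - 294/31 = -619/924 - 294/31 = -290845/28644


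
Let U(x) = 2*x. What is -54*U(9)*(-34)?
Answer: 33048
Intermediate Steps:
-54*U(9)*(-34) = -108*9*(-34) = -54*18*(-34) = -972*(-34) = 33048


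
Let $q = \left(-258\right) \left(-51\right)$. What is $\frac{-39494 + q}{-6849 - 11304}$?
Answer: $\frac{26336}{18153} \approx 1.4508$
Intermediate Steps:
$q = 13158$
$\frac{-39494 + q}{-6849 - 11304} = \frac{-39494 + 13158}{-6849 - 11304} = - \frac{26336}{-18153} = \left(-26336\right) \left(- \frac{1}{18153}\right) = \frac{26336}{18153}$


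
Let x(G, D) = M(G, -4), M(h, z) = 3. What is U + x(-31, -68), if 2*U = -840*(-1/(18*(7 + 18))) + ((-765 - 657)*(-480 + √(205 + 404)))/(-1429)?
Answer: -5034889/21435 + 711*√609/1429 ≈ -222.61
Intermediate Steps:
x(G, D) = 3
U = -5099194/21435 + 711*√609/1429 (U = (-840*(-1/(18*(7 + 18))) + ((-765 - 657)*(-480 + √(205 + 404)))/(-1429))/2 = (-840/((-18*25)) - 1422*(-480 + √609)*(-1/1429))/2 = (-840/(-450) + (682560 - 1422*√609)*(-1/1429))/2 = (-840*(-1/450) + (-682560/1429 + 1422*√609/1429))/2 = (28/15 + (-682560/1429 + 1422*√609/1429))/2 = (-10198388/21435 + 1422*√609/1429)/2 = -5099194/21435 + 711*√609/1429 ≈ -225.61)
U + x(-31, -68) = (-5099194/21435 + 711*√609/1429) + 3 = -5034889/21435 + 711*√609/1429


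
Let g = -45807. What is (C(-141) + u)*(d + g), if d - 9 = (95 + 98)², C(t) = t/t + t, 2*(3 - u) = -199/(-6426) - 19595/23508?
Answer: 19600890926627/16784712 ≈ 1.1678e+6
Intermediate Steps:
u = 57089657/16784712 (u = 3 - (-199/(-6426) - 19595/23508)/2 = 3 - (-199*(-1/6426) - 19595*1/23508)/2 = 3 - (199/6426 - 19595/23508)/2 = 3 - ½*(-6735521/8392356) = 3 + 6735521/16784712 = 57089657/16784712 ≈ 3.4013)
C(t) = 1 + t
d = 37258 (d = 9 + (95 + 98)² = 9 + 193² = 9 + 37249 = 37258)
(C(-141) + u)*(d + g) = ((1 - 141) + 57089657/16784712)*(37258 - 45807) = (-140 + 57089657/16784712)*(-8549) = -2292770023/16784712*(-8549) = 19600890926627/16784712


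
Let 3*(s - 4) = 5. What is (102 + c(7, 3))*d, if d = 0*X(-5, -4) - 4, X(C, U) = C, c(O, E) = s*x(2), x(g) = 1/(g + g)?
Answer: -1241/3 ≈ -413.67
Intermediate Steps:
s = 17/3 (s = 4 + (⅓)*5 = 4 + 5/3 = 17/3 ≈ 5.6667)
x(g) = 1/(2*g)
c(O, E) = 17/12 (c(O, E) = 17*((½)/2)/3 = 17*((½)*(½))/3 = (17/3)*(¼) = 17/12)
d = -4 (d = 0*(-5) - 4 = 0 - 4 = -4)
(102 + c(7, 3))*d = (102 + 17/12)*(-4) = (1241/12)*(-4) = -1241/3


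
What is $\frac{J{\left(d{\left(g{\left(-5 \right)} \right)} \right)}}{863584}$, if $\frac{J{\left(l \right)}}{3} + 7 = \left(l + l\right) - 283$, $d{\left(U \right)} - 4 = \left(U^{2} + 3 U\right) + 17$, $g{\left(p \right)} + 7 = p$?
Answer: $- \frac{3}{26987} \approx -0.00011116$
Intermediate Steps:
$g{\left(p \right)} = -7 + p$
$d{\left(U \right)} = 21 + U^{2} + 3 U$ ($d{\left(U \right)} = 4 + \left(\left(U^{2} + 3 U\right) + 17\right) = 4 + \left(17 + U^{2} + 3 U\right) = 21 + U^{2} + 3 U$)
$J{\left(l \right)} = -870 + 6 l$ ($J{\left(l \right)} = -21 + 3 \left(\left(l + l\right) - 283\right) = -21 + 3 \left(2 l - 283\right) = -21 + 3 \left(-283 + 2 l\right) = -21 + \left(-849 + 6 l\right) = -870 + 6 l$)
$\frac{J{\left(d{\left(g{\left(-5 \right)} \right)} \right)}}{863584} = \frac{-870 + 6 \left(21 + \left(-7 - 5\right)^{2} + 3 \left(-7 - 5\right)\right)}{863584} = \left(-870 + 6 \left(21 + \left(-12\right)^{2} + 3 \left(-12\right)\right)\right) \frac{1}{863584} = \left(-870 + 6 \left(21 + 144 - 36\right)\right) \frac{1}{863584} = \left(-870 + 6 \cdot 129\right) \frac{1}{863584} = \left(-870 + 774\right) \frac{1}{863584} = \left(-96\right) \frac{1}{863584} = - \frac{3}{26987}$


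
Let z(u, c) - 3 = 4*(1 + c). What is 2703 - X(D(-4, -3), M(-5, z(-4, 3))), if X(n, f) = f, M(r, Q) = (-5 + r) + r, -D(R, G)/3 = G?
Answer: 2718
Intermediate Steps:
z(u, c) = 7 + 4*c (z(u, c) = 3 + 4*(1 + c) = 3 + (4 + 4*c) = 7 + 4*c)
D(R, G) = -3*G
M(r, Q) = -5 + 2*r
2703 - X(D(-4, -3), M(-5, z(-4, 3))) = 2703 - (-5 + 2*(-5)) = 2703 - (-5 - 10) = 2703 - 1*(-15) = 2703 + 15 = 2718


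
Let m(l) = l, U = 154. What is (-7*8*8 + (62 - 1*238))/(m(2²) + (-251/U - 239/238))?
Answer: -68068/149 ≈ -456.83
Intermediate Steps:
(-7*8*8 + (62 - 1*238))/(m(2²) + (-251/U - 239/238)) = (-7*8*8 + (62 - 1*238))/(2² + (-251/154 - 239/238)) = (-56*8 + (62 - 238))/(4 + (-251*1/154 - 239*1/238)) = (-448 - 176)/(4 + (-251/154 - 239/238)) = -624/(4 - 3448/1309) = -624/1788/1309 = -624*1309/1788 = -68068/149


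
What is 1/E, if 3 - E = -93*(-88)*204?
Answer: -1/1669533 ≈ -5.9897e-7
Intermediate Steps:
E = -1669533 (E = 3 - (-93*(-88))*204 = 3 - 8184*204 = 3 - 1*1669536 = 3 - 1669536 = -1669533)
1/E = 1/(-1669533) = -1/1669533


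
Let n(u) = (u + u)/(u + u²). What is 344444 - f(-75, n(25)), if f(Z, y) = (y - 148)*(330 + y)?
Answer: 66462629/169 ≈ 3.9327e+5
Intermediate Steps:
n(u) = 2*u/(u + u²) (n(u) = (2*u)/(u + u²) = 2*u/(u + u²))
f(Z, y) = (-148 + y)*(330 + y)
344444 - f(-75, n(25)) = 344444 - (-48840 + (2/(1 + 25))² + 182*(2/(1 + 25))) = 344444 - (-48840 + (2/26)² + 182*(2/26)) = 344444 - (-48840 + (2*(1/26))² + 182*(2*(1/26))) = 344444 - (-48840 + (1/13)² + 182*(1/13)) = 344444 - (-48840 + 1/169 + 14) = 344444 - 1*(-8251593/169) = 344444 + 8251593/169 = 66462629/169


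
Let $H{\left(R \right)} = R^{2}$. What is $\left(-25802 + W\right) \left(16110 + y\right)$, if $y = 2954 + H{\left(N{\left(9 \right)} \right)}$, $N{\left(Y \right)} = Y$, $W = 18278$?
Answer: $-144046980$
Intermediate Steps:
$y = 3035$ ($y = 2954 + 9^{2} = 2954 + 81 = 3035$)
$\left(-25802 + W\right) \left(16110 + y\right) = \left(-25802 + 18278\right) \left(16110 + 3035\right) = \left(-7524\right) 19145 = -144046980$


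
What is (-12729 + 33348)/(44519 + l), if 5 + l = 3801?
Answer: 6873/16105 ≈ 0.42676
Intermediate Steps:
l = 3796 (l = -5 + 3801 = 3796)
(-12729 + 33348)/(44519 + l) = (-12729 + 33348)/(44519 + 3796) = 20619/48315 = 20619*(1/48315) = 6873/16105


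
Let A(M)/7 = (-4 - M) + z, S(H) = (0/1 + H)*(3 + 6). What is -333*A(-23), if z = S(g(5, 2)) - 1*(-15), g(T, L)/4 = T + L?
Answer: -666666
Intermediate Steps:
g(T, L) = 4*L + 4*T (g(T, L) = 4*(T + L) = 4*(L + T) = 4*L + 4*T)
S(H) = 9*H (S(H) = (0*1 + H)*9 = (0 + H)*9 = H*9 = 9*H)
z = 267 (z = 9*(4*2 + 4*5) - 1*(-15) = 9*(8 + 20) + 15 = 9*28 + 15 = 252 + 15 = 267)
A(M) = 1841 - 7*M (A(M) = 7*((-4 - M) + 267) = 7*(263 - M) = 1841 - 7*M)
-333*A(-23) = -333*(1841 - 7*(-23)) = -333*(1841 + 161) = -333*2002 = -666666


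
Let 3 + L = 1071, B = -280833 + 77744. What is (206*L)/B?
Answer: -220008/203089 ≈ -1.0833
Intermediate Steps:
B = -203089
L = 1068 (L = -3 + 1071 = 1068)
(206*L)/B = (206*1068)/(-203089) = 220008*(-1/203089) = -220008/203089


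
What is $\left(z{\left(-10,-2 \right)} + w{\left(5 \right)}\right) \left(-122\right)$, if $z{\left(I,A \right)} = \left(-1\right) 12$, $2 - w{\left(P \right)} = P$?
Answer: $1830$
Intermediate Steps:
$w{\left(P \right)} = 2 - P$
$z{\left(I,A \right)} = -12$
$\left(z{\left(-10,-2 \right)} + w{\left(5 \right)}\right) \left(-122\right) = \left(-12 + \left(2 - 5\right)\right) \left(-122\right) = \left(-12 - 3\right) \left(-122\right) = \left(-15\right) \left(-122\right) = 1830$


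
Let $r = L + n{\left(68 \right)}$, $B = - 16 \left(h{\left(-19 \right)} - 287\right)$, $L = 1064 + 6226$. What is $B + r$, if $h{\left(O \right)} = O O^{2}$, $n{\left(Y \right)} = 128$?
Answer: $121754$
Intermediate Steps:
$h{\left(O \right)} = O^{3}$
$L = 7290$
$B = 114336$ ($B = - 16 \left(\left(-19\right)^{3} - 287\right) = - 16 \left(-6859 - 287\right) = \left(-16\right) \left(-7146\right) = 114336$)
$r = 7418$ ($r = 7290 + 128 = 7418$)
$B + r = 114336 + 7418 = 121754$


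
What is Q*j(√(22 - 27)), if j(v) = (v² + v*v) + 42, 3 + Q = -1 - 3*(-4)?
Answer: 256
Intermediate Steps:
Q = 8 (Q = -3 + (-1 - 3*(-4)) = -3 + (-1 + 12) = -3 + 11 = 8)
j(v) = 42 + 2*v² (j(v) = (v² + v²) + 42 = 2*v² + 42 = 42 + 2*v²)
Q*j(√(22 - 27)) = 8*(42 + 2*(√(22 - 27))²) = 8*(42 + 2*(√(-5))²) = 8*(42 + 2*(I*√5)²) = 8*(42 + 2*(-5)) = 8*(42 - 10) = 8*32 = 256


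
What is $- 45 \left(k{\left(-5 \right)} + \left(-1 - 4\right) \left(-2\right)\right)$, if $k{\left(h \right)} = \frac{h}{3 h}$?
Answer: $-465$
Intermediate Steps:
$k{\left(h \right)} = \frac{1}{3}$ ($k{\left(h \right)} = h \frac{1}{3 h} = \frac{1}{3}$)
$- 45 \left(k{\left(-5 \right)} + \left(-1 - 4\right) \left(-2\right)\right) = - 45 \left(\frac{1}{3} + \left(-1 - 4\right) \left(-2\right)\right) = - 45 \left(\frac{1}{3} - -10\right) = - 45 \left(\frac{1}{3} + 10\right) = \left(-45\right) \frac{31}{3} = -465$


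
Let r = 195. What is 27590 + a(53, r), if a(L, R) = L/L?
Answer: 27591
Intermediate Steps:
a(L, R) = 1
27590 + a(53, r) = 27590 + 1 = 27591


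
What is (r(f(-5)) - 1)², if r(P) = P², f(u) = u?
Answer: 576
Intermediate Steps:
(r(f(-5)) - 1)² = ((-5)² - 1)² = (25 - 1)² = 24² = 576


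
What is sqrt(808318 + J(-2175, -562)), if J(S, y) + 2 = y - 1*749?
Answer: sqrt(807005) ≈ 898.33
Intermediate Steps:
J(S, y) = -751 + y (J(S, y) = -2 + (y - 1*749) = -2 + (y - 749) = -2 + (-749 + y) = -751 + y)
sqrt(808318 + J(-2175, -562)) = sqrt(808318 + (-751 - 562)) = sqrt(808318 - 1313) = sqrt(807005)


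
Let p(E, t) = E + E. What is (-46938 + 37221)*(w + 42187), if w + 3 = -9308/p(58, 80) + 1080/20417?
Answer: -242238708433341/592093 ≈ -4.0912e+8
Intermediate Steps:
p(E, t) = 2*E
w = -49255318/592093 (w = -3 + (-9308/(2*58) + 1080/20417) = -3 + (-9308/116 + 1080*(1/20417)) = -3 + (-9308*1/116 + 1080/20417) = -3 + (-2327/29 + 1080/20417) = -3 - 47479039/592093 = -49255318/592093 ≈ -83.188)
(-46938 + 37221)*(w + 42187) = (-46938 + 37221)*(-49255318/592093 + 42187) = -9717*24929372073/592093 = -242238708433341/592093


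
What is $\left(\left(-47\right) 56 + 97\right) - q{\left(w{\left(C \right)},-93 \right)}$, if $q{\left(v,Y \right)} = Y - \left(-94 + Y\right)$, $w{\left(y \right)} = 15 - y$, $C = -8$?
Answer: $-2629$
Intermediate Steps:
$q{\left(v,Y \right)} = 94$
$\left(\left(-47\right) 56 + 97\right) - q{\left(w{\left(C \right)},-93 \right)} = \left(\left(-47\right) 56 + 97\right) - 94 = \left(-2632 + 97\right) - 94 = -2535 - 94 = -2629$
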